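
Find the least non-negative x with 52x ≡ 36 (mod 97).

38

52⁻¹ ≡ 28 (mod 97) because 52·28 = 1456 = 15·97 + 1.
So x ≡ 28·36 = 1008 ≡ 38 (mod 97).
Check: 52·38 = 1976 = 20·97 + 36.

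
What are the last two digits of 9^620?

01

Square-and-reduce mod 100: 9^1≡9, 9^2≡81, 9^4≡61, 9^8≡21, 9^16≡41, 9^32≡81, 9^64≡61, 9^128≡21, 9^256≡41, 9^512≡81.
620 = 4 + 8 + 32 + 64 + 512, so 9^620 ≡ 61·21·81·61·81 ≡ 1 (mod 100).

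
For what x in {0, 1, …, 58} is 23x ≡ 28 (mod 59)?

32

The inverse of 23 mod 59 is 18 (since 23·18 = 414 ≡ 1).
Multiplying both sides by 18: x ≡ 18·28 = 504 ≡ 32 (mod 59).
Check: 23·32 = 736 = 12·59 + 28.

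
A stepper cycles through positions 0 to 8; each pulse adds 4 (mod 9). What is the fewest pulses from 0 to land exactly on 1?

7

4·7 = 28 = 3·9 + 1, so 4⁻¹ ≡ 7 (mod 9).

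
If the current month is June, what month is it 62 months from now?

Dividing 62 by 12 gives quotient 5 and remainder 2.
June + 2 months → August.

August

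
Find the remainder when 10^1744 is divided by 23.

Square-and-reduce mod 23: 10^1≡10, 10^2≡8, 10^4≡18, 10^8≡2, 10^16≡4, 10^32≡16, 10^64≡3, 10^128≡9, 10^256≡12, 10^512≡6, 10^1024≡13.
Since 1744 = 16 + 64 + 128 + 512 + 1024 in binary, 10^1744 ≡ 4·3·9·6·13 ≡ 6 (mod 23).

6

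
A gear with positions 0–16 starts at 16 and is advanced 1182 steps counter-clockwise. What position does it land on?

1182 − 69·17 = 9, so 1182 ≡ 9 (mod 17).
(16 − 9) mod 17 = 7.

7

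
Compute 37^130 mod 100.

49

By repeated squaring mod 100: 37^1≡37, 37^2≡69, 37^4≡61, 37^8≡21, 37^16≡41, 37^32≡81, 37^64≡61, 37^128≡21.
130 = 2 + 128, so 37^130 ≡ 69·21 ≡ 49 (mod 100).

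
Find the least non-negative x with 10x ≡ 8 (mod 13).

10⁻¹ ≡ 4 (mod 13) because 10·4 = 40 = 3·13 + 1.
Multiplying both sides by 4: x ≡ 4·8 = 32 ≡ 6 (mod 13).
Check: 10·6 = 60 = 4·13 + 8.

6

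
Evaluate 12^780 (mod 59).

Successive squares of 12 mod 59: 12^1≡12, 12^2≡26, 12^4≡27, 12^8≡21, 12^16≡28, 12^32≡17, 12^64≡53, 12^128≡36, 12^256≡57, 12^512≡4.
780 = 4 + 8 + 256 + 512, so 12^780 ≡ 27·21·57·4 ≡ 7 (mod 59).

7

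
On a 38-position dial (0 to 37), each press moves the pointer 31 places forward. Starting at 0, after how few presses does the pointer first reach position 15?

25

31⁻¹ ≡ 27 (mod 38) because 31·27 = 837 = 22·38 + 1.
Multiplying both sides by 27: x ≡ 27·15 = 405 ≡ 25 (mod 38).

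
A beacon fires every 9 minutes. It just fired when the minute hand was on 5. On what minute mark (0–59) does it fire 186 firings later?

59

186·9 = 1674.
1674 − 27·60 = 54, so 1674 ≡ 54 (mod 60).
(5 + 54) mod 60 = 59.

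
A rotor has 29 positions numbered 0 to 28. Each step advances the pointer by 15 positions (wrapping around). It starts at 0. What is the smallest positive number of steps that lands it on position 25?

21

The inverse of 15 mod 29 is 2 (since 15·2 = 30 ≡ 1).
So x ≡ 2·25 = 50 ≡ 21 (mod 29).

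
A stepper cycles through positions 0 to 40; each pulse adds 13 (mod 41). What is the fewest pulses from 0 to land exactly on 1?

19

41 = 3·13 + 2
13 = 6·2 + 1
2 = 2·1 + 0
Back-substituting gives 13·19 ≡ 1 (mod 41).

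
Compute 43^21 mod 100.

43

By repeated squaring mod 100: 43^1≡43, 43^2≡49, 43^4≡1, 43^8≡1, 43^16≡1.
Since 21 = 1 + 4 + 16 in binary, 43^21 ≡ 43·1·1 ≡ 43 (mod 100).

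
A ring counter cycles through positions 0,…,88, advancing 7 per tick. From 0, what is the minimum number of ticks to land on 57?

7⁻¹ ≡ 51 (mod 89) because 7·51 = 357 = 4·89 + 1.
So x ≡ 51·57 = 2907 ≡ 59 (mod 89).

59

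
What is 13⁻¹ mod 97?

13·15 = 195 = 2·97 + 1, so 13⁻¹ ≡ 15 (mod 97).

15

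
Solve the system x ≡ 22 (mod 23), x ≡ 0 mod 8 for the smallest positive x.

160

Since 8·3 ≡ 1 (mod 23), take x = 0 + 8·((22−0)·3 mod 23) = 0 + 8·20 = 160.
Check: 160 mod 23 = 22, 160 mod 8 = 0.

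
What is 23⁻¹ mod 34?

23·3 = 69 = 2·34 + 1, so 23⁻¹ ≡ 3 (mod 34).

3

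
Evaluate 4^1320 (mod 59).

Square-and-reduce mod 59: 4^1≡4, 4^2≡16, 4^4≡20, 4^8≡46, 4^16≡51, 4^32≡5, 4^64≡25, 4^128≡35, 4^256≡45, 4^512≡19, 4^1024≡7.
Since 1320 = 8 + 32 + 256 + 1024 in binary, 4^1320 ≡ 46·5·45·7 ≡ 57 (mod 59).

57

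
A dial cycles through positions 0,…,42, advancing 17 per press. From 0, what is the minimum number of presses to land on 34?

2

The inverse of 17 mod 43 is 38 (since 17·38 = 646 ≡ 1).
So x ≡ 38·34 = 1292 ≡ 2 (mod 43).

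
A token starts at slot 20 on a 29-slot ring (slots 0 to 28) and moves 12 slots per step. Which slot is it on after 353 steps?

353·12 = 4236.
Dividing 4236 by 29 gives quotient 146 and remainder 2.
(20 + 2) mod 29 = 22.

22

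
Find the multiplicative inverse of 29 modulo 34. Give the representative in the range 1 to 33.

27

29·27 = 783 = 23·34 + 1, so 29⁻¹ ≡ 27 (mod 34).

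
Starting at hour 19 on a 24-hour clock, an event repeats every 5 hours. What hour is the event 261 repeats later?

261·5 = 1305.
1305 − 54·24 = 9, so 1305 ≡ 9 (mod 24).
(19 + 9) mod 24 = 4.

4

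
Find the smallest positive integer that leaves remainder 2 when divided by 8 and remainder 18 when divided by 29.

18

x ≡ 2 (mod 8) gives x ∈ {2, 10, 18}.
The first of these with x mod 29 = 18 is 18.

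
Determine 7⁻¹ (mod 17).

17 = 2·7 + 3
7 = 2·3 + 1
3 = 3·1 + 0
Back-substituting gives 7·5 ≡ 1 (mod 17).

5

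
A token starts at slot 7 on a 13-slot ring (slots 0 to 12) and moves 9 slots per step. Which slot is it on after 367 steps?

8

367·9 = 3303.
3303 − 254·13 = 1, so 3303 ≡ 1 (mod 13).
(7 + 1) mod 13 = 8.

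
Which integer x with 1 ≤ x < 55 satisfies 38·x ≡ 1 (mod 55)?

42

55 = 1·38 + 17
38 = 2·17 + 4
17 = 4·4 + 1
4 = 4·1 + 0
Back-substituting gives 38·42 ≡ 1 (mod 55).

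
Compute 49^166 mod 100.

1

By repeated squaring mod 100: 49^1≡49, 49^2≡1, 49^4≡1, 49^8≡1, 49^16≡1, 49^32≡1, 49^64≡1, 49^128≡1.
166 = 2 + 4 + 32 + 128, so 49^166 ≡ 1·1·1·1 ≡ 1 (mod 100).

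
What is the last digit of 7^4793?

7

The units digit of 7^n cycles with period 4: 7, 9, 3, 1, …
4793 leaves remainder 1 on division by 4, so 7^4793 ends in 7.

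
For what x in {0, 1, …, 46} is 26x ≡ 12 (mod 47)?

33

The inverse of 26 mod 47 is 38 (since 26·38 = 988 ≡ 1).
So x ≡ 38·12 = 456 ≡ 33 (mod 47).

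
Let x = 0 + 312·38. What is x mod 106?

312·38 = 11856.
11856 − 111·106 = 90, so 11856 ≡ 90 (mod 106).
(0 + 90) mod 106 = 90.

90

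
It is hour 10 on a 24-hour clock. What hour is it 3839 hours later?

9

3839 mod 24 = 23 (since 159·24 = 3816).
(10 + 23) mod 24 = 9.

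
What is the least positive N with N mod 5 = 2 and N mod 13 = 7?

7

x ≡ 2 (mod 5) gives x ∈ {2, 7}.
The first of these with x mod 13 = 7 is 7.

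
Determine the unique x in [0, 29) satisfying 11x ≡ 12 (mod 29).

9

The inverse of 11 mod 29 is 8 (since 11·8 = 88 ≡ 1).
So x ≡ 8·12 = 96 ≡ 9 (mod 29).
Check: 11·9 = 99 = 3·29 + 12.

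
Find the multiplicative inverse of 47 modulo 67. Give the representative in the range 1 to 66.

10

67 = 1·47 + 20
47 = 2·20 + 7
20 = 2·7 + 6
7 = 1·6 + 1
6 = 6·1 + 0
Back-substituting gives 47·10 ≡ 1 (mod 67).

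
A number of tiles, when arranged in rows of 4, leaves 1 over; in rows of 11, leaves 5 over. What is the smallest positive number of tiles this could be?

x ≡ 1 (mod 4) gives x ∈ {1, 5}.
The first of these with x mod 11 = 5 is 5.

5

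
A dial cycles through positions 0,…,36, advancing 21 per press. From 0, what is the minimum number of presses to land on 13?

20

21⁻¹ ≡ 30 (mod 37) because 21·30 = 630 = 17·37 + 1.
So x ≡ 30·13 = 390 ≡ 20 (mod 37).
Check: 21·20 = 420 = 11·37 + 13.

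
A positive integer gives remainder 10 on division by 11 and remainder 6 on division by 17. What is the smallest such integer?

Since 17·2 ≡ 1 (mod 11), take x = 6 + 17·((10−6)·2 mod 11) = 6 + 17·8 = 142.
Check: 142 mod 11 = 10, 142 mod 17 = 6.

142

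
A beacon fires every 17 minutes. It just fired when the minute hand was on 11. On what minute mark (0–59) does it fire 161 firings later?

48

161·17 = 2737.
2737 − 45·60 = 37, so 2737 ≡ 37 (mod 60).
(11 + 37) mod 60 = 48.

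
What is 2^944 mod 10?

6

The units digit of 2^n cycles with period 4: 2, 4, 8, 6, …
944 leaves remainder 0 on division by 4, so 2^944 ends in 6.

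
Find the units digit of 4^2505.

The units digit of 4^n cycles with period 2: 4, 6, …
2505 mod 2 = 1, so the last digit matches 4^1 = 4.

4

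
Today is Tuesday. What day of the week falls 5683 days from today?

5683 mod 7 = 6 (since 811·7 = 5677).
Tuesday + 6 days → Monday.

Monday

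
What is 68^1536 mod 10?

The units digit of 68^n cycles with period 4: 8, 4, 2, 6, …
1536 mod 4 = 0, so the last digit matches 8^4 = 6.

6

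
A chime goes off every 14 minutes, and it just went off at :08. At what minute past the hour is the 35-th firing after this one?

18

35·14 = 490.
Dividing 490 by 60 gives quotient 8 and remainder 10.
(8 + 10) mod 60 = 18.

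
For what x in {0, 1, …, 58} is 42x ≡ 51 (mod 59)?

The inverse of 42 mod 59 is 52 (since 42·52 = 2184 ≡ 1).
So x ≡ 52·51 = 2652 ≡ 56 (mod 59).

56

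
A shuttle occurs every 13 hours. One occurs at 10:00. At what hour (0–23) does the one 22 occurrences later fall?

8

22·13 = 286.
286 − 11·24 = 22, so 286 ≡ 22 (mod 24).
(10 + 22) mod 24 = 8.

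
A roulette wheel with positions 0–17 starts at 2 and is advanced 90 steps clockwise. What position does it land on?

90 mod 18 = 0 (since 5·18 = 90).
(2 + 0) mod 18 = 2.

2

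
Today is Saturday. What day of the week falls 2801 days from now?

2801 mod 7 = 1 (since 400·7 = 2800).
Saturday + 1 day → Sunday.

Sunday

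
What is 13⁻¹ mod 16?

5

13·5 = 65 = 4·16 + 1, so 13⁻¹ ≡ 5 (mod 16).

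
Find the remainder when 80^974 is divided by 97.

Square-and-reduce mod 97: 80^1≡80, 80^2≡95, 80^4≡4, 80^8≡16, 80^16≡62, 80^32≡61, 80^64≡35, 80^128≡61, 80^256≡35, 80^512≡61.
974 = 2 + 4 + 8 + 64 + 128 + 256 + 512, so 80^974 ≡ 95·4·16·35·61·35·61 ≡ 66 (mod 97).

66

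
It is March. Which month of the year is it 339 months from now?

339 − 28·12 = 3, so 339 ≡ 3 (mod 12).
March + 3 months → June.

June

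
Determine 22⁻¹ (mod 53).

41

22·41 = 902 = 17·53 + 1, so 22⁻¹ ≡ 41 (mod 53).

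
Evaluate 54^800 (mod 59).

Successive squares of 54 mod 59: 54^1≡54, 54^2≡25, 54^4≡35, 54^8≡45, 54^16≡19, 54^32≡7, 54^64≡49, 54^128≡41, 54^256≡29, 54^512≡15.
Since 800 = 32 + 256 + 512 in binary, 54^800 ≡ 7·29·15 ≡ 36 (mod 59).

36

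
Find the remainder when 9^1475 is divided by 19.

17

By repeated squaring mod 19: 9^1≡9, 9^2≡5, 9^4≡6, 9^8≡17, 9^16≡4, 9^32≡16, 9^64≡9, 9^128≡5, 9^256≡6, 9^512≡17, 9^1024≡4.
Since 1475 = 1 + 2 + 64 + 128 + 256 + 1024 in binary, 9^1475 ≡ 9·5·9·5·6·4 ≡ 17 (mod 19).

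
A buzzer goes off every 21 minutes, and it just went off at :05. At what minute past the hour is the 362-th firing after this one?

362·21 = 7602.
7602 = 126·60 + 42, so 7602 mod 60 = 42.
(5 + 42) mod 60 = 47.

47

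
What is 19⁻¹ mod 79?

25

19·25 = 475 = 6·79 + 1, so 19⁻¹ ≡ 25 (mod 79).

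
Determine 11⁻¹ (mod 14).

14 = 1·11 + 3
11 = 3·3 + 2
3 = 1·2 + 1
2 = 2·1 + 0
Back-substituting gives 11·9 ≡ 1 (mod 14).

9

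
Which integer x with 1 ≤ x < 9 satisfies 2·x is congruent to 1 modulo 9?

9 = 4·2 + 1
2 = 2·1 + 0
Back-substituting gives 2·5 ≡ 1 (mod 9).

5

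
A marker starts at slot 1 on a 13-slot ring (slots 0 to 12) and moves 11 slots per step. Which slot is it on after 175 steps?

2

175·11 = 1925.
1925 mod 13 = 1 (since 148·13 = 1924).
(1 + 1) mod 13 = 2.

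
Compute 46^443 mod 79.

Square-and-reduce mod 79: 46^1≡46, 46^2≡62, 46^4≡52, 46^8≡18, 46^16≡8, 46^32≡64, 46^64≡67, 46^128≡65, 46^256≡38.
443 = 1 + 2 + 8 + 16 + 32 + 128 + 256, so 46^443 ≡ 46·62·18·8·64·65·38 ≡ 46 (mod 79).

46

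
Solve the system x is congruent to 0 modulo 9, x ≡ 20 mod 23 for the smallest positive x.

Since 23·2 ≡ 1 (mod 9), take x = 20 + 23·((0−20)·2 mod 9) = 20 + 23·5 = 135.
Check: 135 mod 9 = 0, 135 mod 23 = 20.

135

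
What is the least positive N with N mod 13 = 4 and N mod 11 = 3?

69

x ≡ 3 (mod 11) gives x ∈ {3, 14, 25, 36, 47, 58, 69}.
The first of these with x mod 13 = 4 is 69.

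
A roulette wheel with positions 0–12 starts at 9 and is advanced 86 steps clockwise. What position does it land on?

86 mod 13 = 8 (since 6·13 = 78).
(9 + 8) mod 13 = 4.

4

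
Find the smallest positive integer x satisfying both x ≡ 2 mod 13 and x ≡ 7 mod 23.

145

Since 23·4 ≡ 1 (mod 13), take x = 7 + 23·((2−7)·4 mod 13) = 7 + 23·6 = 145.
Check: 145 mod 13 = 2, 145 mod 23 = 7.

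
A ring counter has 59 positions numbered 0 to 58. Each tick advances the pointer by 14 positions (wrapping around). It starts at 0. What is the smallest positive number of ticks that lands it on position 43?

14⁻¹ ≡ 38 (mod 59) because 14·38 = 532 = 9·59 + 1.
Multiplying both sides by 38: x ≡ 38·43 = 1634 ≡ 41 (mod 59).
Check: 14·41 = 574 = 9·59 + 43.

41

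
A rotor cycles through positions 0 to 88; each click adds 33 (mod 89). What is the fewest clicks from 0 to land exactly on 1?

89 = 2·33 + 23
33 = 1·23 + 10
23 = 2·10 + 3
10 = 3·3 + 1
3 = 3·1 + 0
Back-substituting gives 33·27 ≡ 1 (mod 89).

27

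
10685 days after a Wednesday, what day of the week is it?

10685 mod 7 = 3 (since 1526·7 = 10682).
Wednesday + 3 days → Saturday.

Saturday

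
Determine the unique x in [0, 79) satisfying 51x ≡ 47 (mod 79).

51⁻¹ ≡ 31 (mod 79) because 51·31 = 1581 = 20·79 + 1.
So x ≡ 31·47 = 1457 ≡ 35 (mod 79).

35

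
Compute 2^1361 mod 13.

6

Successive squares of 2 mod 13: 2^1≡2, 2^2≡4, 2^4≡3, 2^8≡9, 2^16≡3, 2^32≡9, 2^64≡3, 2^128≡9, 2^256≡3, 2^512≡9, 2^1024≡3.
1361 = 1 + 16 + 64 + 256 + 1024, so 2^1361 ≡ 2·3·3·3·3 ≡ 6 (mod 13).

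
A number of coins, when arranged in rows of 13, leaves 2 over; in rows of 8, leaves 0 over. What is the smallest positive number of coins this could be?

Since 8·5 ≡ 1 (mod 13), take x = 0 + 8·((2−0)·5 mod 13) = 0 + 8·10 = 80.
Check: 80 mod 13 = 2, 80 mod 8 = 0.

80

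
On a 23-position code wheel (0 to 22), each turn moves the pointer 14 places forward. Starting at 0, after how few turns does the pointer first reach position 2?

The inverse of 14 mod 23 is 5 (since 14·5 = 70 ≡ 1).
So x ≡ 5·2 = 10 ≡ 10 (mod 23).
Check: 14·10 = 140 = 6·23 + 2.

10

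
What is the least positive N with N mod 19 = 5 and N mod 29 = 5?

5

x ≡ 5 (mod 19) gives x ∈ {5}.
The first of these with x mod 29 = 5 is 5.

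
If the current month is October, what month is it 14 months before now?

14 mod 12 = 2 (since 1·12 = 12).
October − 2 months → August.

August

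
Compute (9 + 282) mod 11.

5

Dividing 282 by 11 gives quotient 25 and remainder 7.
(9 + 7) mod 11 = 5.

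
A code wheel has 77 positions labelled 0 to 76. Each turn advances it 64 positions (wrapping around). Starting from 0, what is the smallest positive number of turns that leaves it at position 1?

71

64·71 = 4544 = 59·77 + 1, so 64⁻¹ ≡ 71 (mod 77).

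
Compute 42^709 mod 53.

28

By repeated squaring mod 53: 42^1≡42, 42^2≡15, 42^4≡13, 42^8≡10, 42^16≡47, 42^32≡36, 42^64≡24, 42^128≡46, 42^256≡49, 42^512≡16.
Since 709 = 1 + 4 + 64 + 128 + 512 in binary, 42^709 ≡ 42·13·24·46·16 ≡ 28 (mod 53).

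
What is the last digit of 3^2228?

1

Powers of 3 mod 10 repeat with period 4: 3, 9, 7, 1.
2228 leaves remainder 0 on division by 4, so 3^2228 ends in 1.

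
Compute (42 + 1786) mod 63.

Dividing 1786 by 63 gives quotient 28 and remainder 22.
(42 + 22) mod 63 = 1.

1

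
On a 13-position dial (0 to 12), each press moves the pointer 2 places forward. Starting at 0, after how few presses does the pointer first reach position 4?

2⁻¹ ≡ 7 (mod 13) because 2·7 = 14 = 1·13 + 1.
So x ≡ 7·4 = 28 ≡ 2 (mod 13).
Check: 2·2 = 4 = 0·13 + 4.

2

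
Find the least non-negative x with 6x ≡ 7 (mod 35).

7

The inverse of 6 mod 35 is 6 (since 6·6 = 36 ≡ 1).
Multiplying both sides by 6: x ≡ 6·7 = 42 ≡ 7 (mod 35).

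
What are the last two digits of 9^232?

81

Successive squares of 9 mod 100: 9^1≡9, 9^2≡81, 9^4≡61, 9^8≡21, 9^16≡41, 9^32≡81, 9^64≡61, 9^128≡21.
Since 232 = 8 + 32 + 64 + 128 in binary, 9^232 ≡ 21·81·61·21 ≡ 81 (mod 100).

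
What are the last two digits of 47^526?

29

Successive squares of 47 mod 100: 47^1≡47, 47^2≡9, 47^4≡81, 47^8≡61, 47^16≡21, 47^32≡41, 47^64≡81, 47^128≡61, 47^256≡21, 47^512≡41.
Since 526 = 2 + 4 + 8 + 512 in binary, 47^526 ≡ 9·81·61·41 ≡ 29 (mod 100).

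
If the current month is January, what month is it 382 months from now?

382 mod 12 = 10 (since 31·12 = 372).
January + 10 months → November.

November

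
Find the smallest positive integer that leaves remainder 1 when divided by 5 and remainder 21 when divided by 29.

21

x ≡ 1 (mod 5) gives x ∈ {1, 6, 11, 16, 21}.
The first of these with x mod 29 = 21 is 21.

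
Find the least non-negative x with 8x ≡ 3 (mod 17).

The inverse of 8 mod 17 is 15 (since 8·15 = 120 ≡ 1).
So x ≡ 15·3 = 45 ≡ 11 (mod 17).

11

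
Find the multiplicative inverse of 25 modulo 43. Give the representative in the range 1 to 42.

31

43 = 1·25 + 18
25 = 1·18 + 7
18 = 2·7 + 4
7 = 1·4 + 3
4 = 1·3 + 1
3 = 3·1 + 0
Back-substituting gives 25·31 ≡ 1 (mod 43).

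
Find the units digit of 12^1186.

Last digits of 2^n: 2, 4, 8, 6 (period 4).
1186 mod 4 = 2, so the last digit matches 2^2 = 4.

4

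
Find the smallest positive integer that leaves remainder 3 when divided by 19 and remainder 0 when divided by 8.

x ≡ 0 (mod 8) gives x ∈ {0, 8, 16, 24, 32, 40, 48, 56, …}.
The first of these with x mod 19 = 3 is 136.

136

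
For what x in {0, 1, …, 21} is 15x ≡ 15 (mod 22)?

15⁻¹ ≡ 3 (mod 22) because 15·3 = 45 = 2·22 + 1.
Multiplying both sides by 3: x ≡ 3·15 = 45 ≡ 1 (mod 22).

1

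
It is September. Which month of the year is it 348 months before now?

348 mod 12 = 0 (since 29·12 = 348).
September − 0 months → September.

September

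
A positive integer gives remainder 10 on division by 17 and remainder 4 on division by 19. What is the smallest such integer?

x ≡ 10 (mod 17) gives x ∈ {10, 27, 44, 61}.
The first of these with x mod 19 = 4 is 61.

61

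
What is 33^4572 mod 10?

Powers of 3 mod 10 repeat with period 4: 3, 9, 7, 1.
4572 mod 4 = 0, so the last digit matches 3^4 = 1.

1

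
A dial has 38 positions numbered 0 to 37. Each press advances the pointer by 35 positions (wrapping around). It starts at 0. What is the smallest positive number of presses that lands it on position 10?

The inverse of 35 mod 38 is 25 (since 35·25 = 875 ≡ 1).
So x ≡ 25·10 = 250 ≡ 22 (mod 38).

22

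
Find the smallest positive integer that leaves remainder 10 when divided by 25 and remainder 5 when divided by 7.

110

x ≡ 5 (mod 7) gives x ∈ {5, 12, 19, 26, 33, 40, 47, 54, …}.
The first of these with x mod 25 = 10 is 110.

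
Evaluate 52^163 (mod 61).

3

Successive squares of 52 mod 61: 52^1≡52, 52^2≡20, 52^4≡34, 52^8≡58, 52^16≡9, 52^32≡20, 52^64≡34, 52^128≡58.
163 = 1 + 2 + 32 + 128, so 52^163 ≡ 52·20·20·58 ≡ 3 (mod 61).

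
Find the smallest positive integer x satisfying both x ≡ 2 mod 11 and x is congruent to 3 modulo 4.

x ≡ 3 (mod 4) gives x ∈ {3, 7, 11, 15, 19, 23, 27, 31, …}.
The first of these with x mod 11 = 2 is 35.

35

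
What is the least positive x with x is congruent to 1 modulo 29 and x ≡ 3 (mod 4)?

59

x ≡ 3 (mod 4) gives x ∈ {3, 7, 11, 15, 19, 23, 27, 31, …}.
The first of these with x mod 29 = 1 is 59.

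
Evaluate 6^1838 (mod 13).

By repeated squaring mod 13: 6^1≡6, 6^2≡10, 6^4≡9, 6^8≡3, 6^16≡9, 6^32≡3, 6^64≡9, 6^128≡3, 6^256≡9, 6^512≡3, 6^1024≡9.
1838 = 2 + 4 + 8 + 32 + 256 + 512 + 1024, so 6^1838 ≡ 10·9·3·3·9·3·9 ≡ 10 (mod 13).

10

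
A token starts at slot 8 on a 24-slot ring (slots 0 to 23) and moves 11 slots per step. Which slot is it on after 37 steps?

37·11 = 407.
Dividing 407 by 24 gives quotient 16 and remainder 23.
(8 + 23) mod 24 = 7.

7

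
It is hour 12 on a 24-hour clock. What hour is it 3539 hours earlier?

1

3539 − 147·24 = 11, so 3539 ≡ 11 (mod 24).
(12 − 11) mod 24 = 1.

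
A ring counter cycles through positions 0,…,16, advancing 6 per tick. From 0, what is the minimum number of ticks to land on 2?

The inverse of 6 mod 17 is 3 (since 6·3 = 18 ≡ 1).
Multiplying both sides by 3: x ≡ 3·2 = 6 ≡ 6 (mod 17).
Check: 6·6 = 36 = 2·17 + 2.

6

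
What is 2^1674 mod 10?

Last digits of 2^n: 2, 4, 8, 6 (period 4).
1674 leaves remainder 2 on division by 4, so 2^1674 ends in 4.

4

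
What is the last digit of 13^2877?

Last digits of 3^n: 3, 9, 7, 1 (period 4).
2877 leaves remainder 1 on division by 4, so 13^2877 ends in 3.

3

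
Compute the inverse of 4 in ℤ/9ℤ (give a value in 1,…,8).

9 = 2·4 + 1
4 = 4·1 + 0
Back-substituting gives 4·7 ≡ 1 (mod 9).

7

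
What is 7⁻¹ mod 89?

51

89 = 12·7 + 5
7 = 1·5 + 2
5 = 2·2 + 1
2 = 2·1 + 0
Back-substituting gives 7·51 ≡ 1 (mod 89).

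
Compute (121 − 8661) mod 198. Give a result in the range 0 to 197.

172

8661 = 43·198 + 147, so 8661 mod 198 = 147.
(121 − 147) mod 198 = 172.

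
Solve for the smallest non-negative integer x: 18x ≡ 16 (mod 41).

10

The inverse of 18 mod 41 is 16 (since 18·16 = 288 ≡ 1).
So x ≡ 16·16 = 256 ≡ 10 (mod 41).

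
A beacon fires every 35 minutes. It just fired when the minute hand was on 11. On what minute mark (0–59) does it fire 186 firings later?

41

186·35 = 6510.
Dividing 6510 by 60 gives quotient 108 and remainder 30.
(11 + 30) mod 60 = 41.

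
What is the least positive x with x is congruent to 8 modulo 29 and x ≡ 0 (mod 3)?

66

Since 3·10 ≡ 1 (mod 29), take x = 0 + 3·((8−0)·10 mod 29) = 0 + 3·22 = 66.
Check: 66 mod 29 = 8, 66 mod 3 = 0.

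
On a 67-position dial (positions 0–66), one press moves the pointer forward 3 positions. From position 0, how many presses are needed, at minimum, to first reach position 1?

45

3·45 = 135 = 2·67 + 1, so 3⁻¹ ≡ 45 (mod 67).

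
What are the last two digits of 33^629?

53

Square-and-reduce mod 100: 33^1≡33, 33^2≡89, 33^4≡21, 33^8≡41, 33^16≡81, 33^32≡61, 33^64≡21, 33^128≡41, 33^256≡81, 33^512≡61.
Since 629 = 1 + 4 + 16 + 32 + 64 + 512 in binary, 33^629 ≡ 33·21·81·61·21·61 ≡ 53 (mod 100).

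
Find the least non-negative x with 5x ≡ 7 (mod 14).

The inverse of 5 mod 14 is 3 (since 5·3 = 15 ≡ 1).
Multiplying both sides by 3: x ≡ 3·7 = 21 ≡ 7 (mod 14).
Check: 5·7 = 35 = 2·14 + 7.

7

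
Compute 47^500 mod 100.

Successive squares of 47 mod 100: 47^1≡47, 47^2≡9, 47^4≡81, 47^8≡61, 47^16≡21, 47^32≡41, 47^64≡81, 47^128≡61, 47^256≡21.
500 = 4 + 16 + 32 + 64 + 128 + 256, so 47^500 ≡ 81·21·41·81·61·21 ≡ 1 (mod 100).

1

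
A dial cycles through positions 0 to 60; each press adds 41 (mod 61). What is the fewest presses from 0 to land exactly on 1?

61 = 1·41 + 20
41 = 2·20 + 1
20 = 20·1 + 0
Back-substituting gives 41·3 ≡ 1 (mod 61).

3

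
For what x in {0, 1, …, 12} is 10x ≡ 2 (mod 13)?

10⁻¹ ≡ 4 (mod 13) because 10·4 = 40 = 3·13 + 1.
So x ≡ 4·2 = 8 ≡ 8 (mod 13).
Check: 10·8 = 80 = 6·13 + 2.

8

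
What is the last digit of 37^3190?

Last digits of 7^n: 7, 9, 3, 1 (period 4).
3190 mod 4 = 2, so the last digit matches 7^2 = 9.

9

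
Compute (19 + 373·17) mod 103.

373·17 = 6341.
Dividing 6341 by 103 gives quotient 61 and remainder 58.
(19 + 58) mod 103 = 77.

77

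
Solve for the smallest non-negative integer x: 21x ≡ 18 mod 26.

21⁻¹ ≡ 5 (mod 26) because 21·5 = 105 = 4·26 + 1.
Multiplying both sides by 5: x ≡ 5·18 = 90 ≡ 12 (mod 26).
Check: 21·12 = 252 = 9·26 + 18.

12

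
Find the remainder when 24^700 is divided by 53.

By repeated squaring mod 53: 24^1≡24, 24^2≡46, 24^4≡49, 24^8≡16, 24^16≡44, 24^32≡28, 24^64≡42, 24^128≡15, 24^256≡13, 24^512≡10.
700 = 4 + 8 + 16 + 32 + 128 + 512, so 24^700 ≡ 49·16·44·28·15·10 ≡ 15 (mod 53).

15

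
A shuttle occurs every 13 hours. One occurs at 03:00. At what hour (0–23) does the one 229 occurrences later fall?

4

229·13 = 2977.
2977 = 124·24 + 1, so 2977 mod 24 = 1.
(3 + 1) mod 24 = 4.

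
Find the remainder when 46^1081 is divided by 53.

49

Successive squares of 46 mod 53: 46^1≡46, 46^2≡49, 46^4≡16, 46^8≡44, 46^16≡28, 46^32≡42, 46^64≡15, 46^128≡13, 46^256≡10, 46^512≡47, 46^1024≡36.
1081 = 1 + 8 + 16 + 32 + 1024, so 46^1081 ≡ 46·44·28·42·36 ≡ 49 (mod 53).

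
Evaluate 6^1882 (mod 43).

6

Square-and-reduce mod 43: 6^1≡6, 6^2≡36, 6^4≡6, 6^8≡36, 6^16≡6, 6^32≡36, 6^64≡6, 6^128≡36, 6^256≡6, 6^512≡36, 6^1024≡6.
1882 = 2 + 8 + 16 + 64 + 256 + 512 + 1024, so 6^1882 ≡ 36·36·6·6·6·36·6 ≡ 6 (mod 43).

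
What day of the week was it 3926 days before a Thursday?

3926 = 560·7 + 6, so 3926 mod 7 = 6.
Thursday − 6 days → Friday.

Friday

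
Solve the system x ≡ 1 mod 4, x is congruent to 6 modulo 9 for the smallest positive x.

x ≡ 1 (mod 4) gives x ∈ {1, 5, 9, 13, 17, 21, 25, 29, …}.
The first of these with x mod 9 = 6 is 33.

33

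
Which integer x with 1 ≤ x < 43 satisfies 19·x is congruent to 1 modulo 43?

43 = 2·19 + 5
19 = 3·5 + 4
5 = 1·4 + 1
4 = 4·1 + 0
Back-substituting gives 19·34 ≡ 1 (mod 43).

34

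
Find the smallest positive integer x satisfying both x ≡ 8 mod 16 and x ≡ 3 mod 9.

120

x ≡ 3 (mod 9) gives x ∈ {3, 12, 21, 30, 39, 48, 57, 66, …}.
The first of these with x mod 16 = 8 is 120.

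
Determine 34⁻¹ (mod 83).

22

34·22 = 748 = 9·83 + 1, so 34⁻¹ ≡ 22 (mod 83).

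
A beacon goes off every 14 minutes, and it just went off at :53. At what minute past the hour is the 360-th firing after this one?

360·14 = 5040.
5040 mod 60 = 0 (since 84·60 = 5040).
(53 + 0) mod 60 = 53.

53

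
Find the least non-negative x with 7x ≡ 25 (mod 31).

8

The inverse of 7 mod 31 is 9 (since 7·9 = 63 ≡ 1).
Multiplying both sides by 9: x ≡ 9·25 = 225 ≡ 8 (mod 31).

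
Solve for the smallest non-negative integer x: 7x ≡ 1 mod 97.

The inverse of 7 mod 97 is 14 (since 7·14 = 98 ≡ 1).
So x ≡ 14·1 = 14 ≡ 14 (mod 97).
Check: 7·14 = 98 = 1·97 + 1.

14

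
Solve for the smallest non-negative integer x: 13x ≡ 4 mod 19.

12

The inverse of 13 mod 19 is 3 (since 13·3 = 39 ≡ 1).
So x ≡ 3·4 = 12 ≡ 12 (mod 19).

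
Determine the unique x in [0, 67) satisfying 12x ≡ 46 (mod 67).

12⁻¹ ≡ 28 (mod 67) because 12·28 = 336 = 5·67 + 1.
So x ≡ 28·46 = 1288 ≡ 15 (mod 67).

15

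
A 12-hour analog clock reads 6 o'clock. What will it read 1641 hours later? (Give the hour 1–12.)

1641 − 136·12 = 9, so 1641 ≡ 9 (mod 12).
6 + 9 → 3 on a 12-hour dial.

3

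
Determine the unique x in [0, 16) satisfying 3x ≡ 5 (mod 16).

3⁻¹ ≡ 11 (mod 16) because 3·11 = 33 = 2·16 + 1.
So x ≡ 11·5 = 55 ≡ 7 (mod 16).

7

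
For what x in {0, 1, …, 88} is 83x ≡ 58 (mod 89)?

20

83⁻¹ ≡ 74 (mod 89) because 83·74 = 6142 = 69·89 + 1.
So x ≡ 74·58 = 4292 ≡ 20 (mod 89).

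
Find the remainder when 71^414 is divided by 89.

Successive squares of 71 mod 89: 71^1≡71, 71^2≡57, 71^4≡45, 71^8≡67, 71^16≡39, 71^32≡8, 71^64≡64, 71^128≡2, 71^256≡4.
414 = 2 + 4 + 8 + 16 + 128 + 256, so 71^414 ≡ 57·45·67·39·2·4 ≡ 87 (mod 89).

87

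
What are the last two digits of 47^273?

Square-and-reduce mod 100: 47^1≡47, 47^2≡9, 47^4≡81, 47^8≡61, 47^16≡21, 47^32≡41, 47^64≡81, 47^128≡61, 47^256≡21.
Since 273 = 1 + 16 + 256 in binary, 47^273 ≡ 47·21·21 ≡ 27 (mod 100).

27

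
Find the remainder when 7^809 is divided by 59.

16

Successive squares of 7 mod 59: 7^1≡7, 7^2≡49, 7^4≡41, 7^8≡29, 7^16≡15, 7^32≡48, 7^64≡3, 7^128≡9, 7^256≡22, 7^512≡12.
Since 809 = 1 + 8 + 32 + 256 + 512 in binary, 7^809 ≡ 7·29·48·22·12 ≡ 16 (mod 59).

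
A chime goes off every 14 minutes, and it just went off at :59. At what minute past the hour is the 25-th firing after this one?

49

25·14 = 350.
350 = 5·60 + 50, so 350 mod 60 = 50.
(59 + 50) mod 60 = 49.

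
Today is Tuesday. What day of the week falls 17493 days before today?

Dividing 17493 by 7 gives quotient 2499 and remainder 0.
Tuesday − 0 days → Tuesday.

Tuesday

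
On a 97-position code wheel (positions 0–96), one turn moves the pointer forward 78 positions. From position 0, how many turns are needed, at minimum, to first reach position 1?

51

78·51 = 3978 = 41·97 + 1, so 78⁻¹ ≡ 51 (mod 97).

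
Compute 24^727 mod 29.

23

By repeated squaring mod 29: 24^1≡24, 24^2≡25, 24^4≡16, 24^8≡24, 24^16≡25, 24^32≡16, 24^64≡24, 24^128≡25, 24^256≡16, 24^512≡24.
Since 727 = 1 + 2 + 4 + 16 + 64 + 128 + 512 in binary, 24^727 ≡ 24·25·16·25·24·25·24 ≡ 23 (mod 29).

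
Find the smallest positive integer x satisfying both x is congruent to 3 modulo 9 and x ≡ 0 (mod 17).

x ≡ 3 (mod 9) gives x ∈ {3, 12, 21, 30, 39, 48, 57, 66, …}.
The first of these with x mod 17 = 0 is 102.

102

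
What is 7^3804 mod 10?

The units digit of 7^n cycles with period 4: 7, 9, 3, 1, …
3804 mod 4 = 0, so the last digit matches 7^4 = 1.

1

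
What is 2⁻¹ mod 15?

8

2·8 = 16 = 1·15 + 1, so 2⁻¹ ≡ 8 (mod 15).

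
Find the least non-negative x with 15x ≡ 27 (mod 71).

16

15⁻¹ ≡ 19 (mod 71) because 15·19 = 285 = 4·71 + 1.
So x ≡ 19·27 = 513 ≡ 16 (mod 71).
Check: 15·16 = 240 = 3·71 + 27.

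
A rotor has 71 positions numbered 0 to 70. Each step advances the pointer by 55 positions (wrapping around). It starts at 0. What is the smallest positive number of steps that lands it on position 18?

The inverse of 55 mod 71 is 31 (since 55·31 = 1705 ≡ 1).
Multiplying both sides by 31: x ≡ 31·18 = 558 ≡ 61 (mod 71).

61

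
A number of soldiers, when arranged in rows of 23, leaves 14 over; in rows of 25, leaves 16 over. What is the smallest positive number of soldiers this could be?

566

Since 25·12 ≡ 1 (mod 23), take x = 16 + 25·((14−16)·12 mod 23) = 16 + 25·22 = 566.
Check: 566 mod 23 = 14, 566 mod 25 = 16.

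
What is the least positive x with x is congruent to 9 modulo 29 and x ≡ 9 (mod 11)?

9

Since 11·8 ≡ 1 (mod 29), take x = 9 + 11·((9−9)·8 mod 29) = 9 + 11·0 = 9.
Check: 9 mod 29 = 9, 9 mod 11 = 9.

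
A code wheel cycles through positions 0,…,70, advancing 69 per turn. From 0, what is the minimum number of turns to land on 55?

69⁻¹ ≡ 35 (mod 71) because 69·35 = 2415 = 34·71 + 1.
Multiplying both sides by 35: x ≡ 35·55 = 1925 ≡ 8 (mod 71).
Check: 69·8 = 552 = 7·71 + 55.

8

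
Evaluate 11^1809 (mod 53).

Square-and-reduce mod 53: 11^1≡11, 11^2≡15, 11^4≡13, 11^8≡10, 11^16≡47, 11^32≡36, 11^64≡24, 11^128≡46, 11^256≡49, 11^512≡16, 11^1024≡44.
Since 1809 = 1 + 16 + 256 + 512 + 1024 in binary, 11^1809 ≡ 11·47·49·16·44 ≡ 38 (mod 53).

38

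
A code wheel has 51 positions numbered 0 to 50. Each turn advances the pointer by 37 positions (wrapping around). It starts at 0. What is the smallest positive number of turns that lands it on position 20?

37⁻¹ ≡ 40 (mod 51) because 37·40 = 1480 = 29·51 + 1.
So x ≡ 40·20 = 800 ≡ 35 (mod 51).

35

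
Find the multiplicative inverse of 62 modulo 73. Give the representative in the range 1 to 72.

53

73 = 1·62 + 11
62 = 5·11 + 7
11 = 1·7 + 4
7 = 1·4 + 3
4 = 1·3 + 1
3 = 3·1 + 0
Back-substituting gives 62·53 ≡ 1 (mod 73).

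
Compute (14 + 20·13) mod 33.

20·13 = 260.
260 mod 33 = 29 (since 7·33 = 231).
(14 + 29) mod 33 = 10.

10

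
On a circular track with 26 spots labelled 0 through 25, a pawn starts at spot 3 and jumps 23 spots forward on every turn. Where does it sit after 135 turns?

135·23 = 3105.
3105 − 119·26 = 11, so 3105 ≡ 11 (mod 26).
(3 + 11) mod 26 = 14.

14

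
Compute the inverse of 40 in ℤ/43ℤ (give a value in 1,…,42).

14

43 = 1·40 + 3
40 = 13·3 + 1
3 = 3·1 + 0
Back-substituting gives 40·14 ≡ 1 (mod 43).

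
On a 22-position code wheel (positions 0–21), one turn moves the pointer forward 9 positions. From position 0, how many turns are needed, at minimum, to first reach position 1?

9·5 = 45 = 2·22 + 1, so 9⁻¹ ≡ 5 (mod 22).

5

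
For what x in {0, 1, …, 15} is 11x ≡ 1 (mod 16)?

3

11⁻¹ ≡ 3 (mod 16) because 11·3 = 33 = 2·16 + 1.
Multiplying both sides by 3: x ≡ 3·1 = 3 ≡ 3 (mod 16).
Check: 11·3 = 33 = 2·16 + 1.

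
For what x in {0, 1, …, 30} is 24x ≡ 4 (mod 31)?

The inverse of 24 mod 31 is 22 (since 24·22 = 528 ≡ 1).
Multiplying both sides by 22: x ≡ 22·4 = 88 ≡ 26 (mod 31).
Check: 24·26 = 624 = 20·31 + 4.

26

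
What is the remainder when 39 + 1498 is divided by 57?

Dividing 1498 by 57 gives quotient 26 and remainder 16.
(39 + 16) mod 57 = 55.

55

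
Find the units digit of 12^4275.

8

The units digit of 12^n cycles with period 4: 2, 4, 8, 6, …
4275 mod 4 = 3, so the last digit matches 2^3 = 8.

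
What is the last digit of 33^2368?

1

Last digits of 3^n: 3, 9, 7, 1 (period 4).
2368 leaves remainder 0 on division by 4, so 33^2368 ends in 1.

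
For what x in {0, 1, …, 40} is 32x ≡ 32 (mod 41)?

32⁻¹ ≡ 9 (mod 41) because 32·9 = 288 = 7·41 + 1.
So x ≡ 9·32 = 288 ≡ 1 (mod 41).

1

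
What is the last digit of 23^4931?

7

Powers of 3 mod 10 repeat with period 4: 3, 9, 7, 1.
4931 leaves remainder 3 on division by 4, so 23^4931 ends in 7.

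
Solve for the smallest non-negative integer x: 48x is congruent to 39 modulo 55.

18

The inverse of 48 mod 55 is 47 (since 48·47 = 2256 ≡ 1).
Multiplying both sides by 47: x ≡ 47·39 = 1833 ≡ 18 (mod 55).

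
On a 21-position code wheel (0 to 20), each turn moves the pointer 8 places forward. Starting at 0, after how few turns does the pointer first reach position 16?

2

8⁻¹ ≡ 8 (mod 21) because 8·8 = 64 = 3·21 + 1.
So x ≡ 8·16 = 128 ≡ 2 (mod 21).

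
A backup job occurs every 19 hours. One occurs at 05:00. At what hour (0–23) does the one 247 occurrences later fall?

18

247·19 = 4693.
4693 mod 24 = 13 (since 195·24 = 4680).
(5 + 13) mod 24 = 18.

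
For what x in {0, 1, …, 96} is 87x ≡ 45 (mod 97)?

44

87⁻¹ ≡ 29 (mod 97) because 87·29 = 2523 = 26·97 + 1.
Multiplying both sides by 29: x ≡ 29·45 = 1305 ≡ 44 (mod 97).
Check: 87·44 = 3828 = 39·97 + 45.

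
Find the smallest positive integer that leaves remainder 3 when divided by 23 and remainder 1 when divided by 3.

49

x ≡ 1 (mod 3) gives x ∈ {1, 4, 7, 10, 13, 16, 19, 22, …}.
The first of these with x mod 23 = 3 is 49.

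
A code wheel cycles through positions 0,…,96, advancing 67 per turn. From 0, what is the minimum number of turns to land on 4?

The inverse of 67 mod 97 is 42 (since 67·42 = 2814 ≡ 1).
Multiplying both sides by 42: x ≡ 42·4 = 168 ≡ 71 (mod 97).

71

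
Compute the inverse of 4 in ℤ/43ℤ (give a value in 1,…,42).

4·11 = 44 = 1·43 + 1, so 4⁻¹ ≡ 11 (mod 43).

11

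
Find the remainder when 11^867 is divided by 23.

Successive squares of 11 mod 23: 11^1≡11, 11^2≡6, 11^4≡13, 11^8≡8, 11^16≡18, 11^32≡2, 11^64≡4, 11^128≡16, 11^256≡3, 11^512≡9.
Since 867 = 1 + 2 + 32 + 64 + 256 + 512 in binary, 11^867 ≡ 11·6·2·4·3·9 ≡ 19 (mod 23).

19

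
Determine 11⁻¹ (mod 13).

6

11·6 = 66 = 5·13 + 1, so 11⁻¹ ≡ 6 (mod 13).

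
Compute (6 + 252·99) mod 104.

98

252·99 = 24948.
Dividing 24948 by 104 gives quotient 239 and remainder 92.
(6 + 92) mod 104 = 98.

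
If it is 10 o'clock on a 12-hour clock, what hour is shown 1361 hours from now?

3

1361 − 113·12 = 5, so 1361 ≡ 5 (mod 12).
10 + 5 → 3 on a 12-hour dial.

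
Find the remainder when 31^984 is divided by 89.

Successive squares of 31 mod 89: 31^1≡31, 31^2≡71, 31^4≡57, 31^8≡45, 31^16≡67, 31^32≡39, 31^64≡8, 31^128≡64, 31^256≡2, 31^512≡4.
Since 984 = 8 + 16 + 64 + 128 + 256 + 512 in binary, 31^984 ≡ 45·67·8·64·2·4 ≡ 67 (mod 89).

67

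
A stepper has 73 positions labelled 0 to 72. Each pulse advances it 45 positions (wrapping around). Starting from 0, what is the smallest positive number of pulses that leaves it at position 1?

13

73 = 1·45 + 28
45 = 1·28 + 17
28 = 1·17 + 11
17 = 1·11 + 6
11 = 1·6 + 5
6 = 1·5 + 1
5 = 5·1 + 0
Back-substituting gives 45·13 ≡ 1 (mod 73).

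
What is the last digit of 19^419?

9

Powers of 9 mod 10 repeat with period 2: 9, 1.
419 mod 2 = 1, so the last digit matches 9^1 = 9.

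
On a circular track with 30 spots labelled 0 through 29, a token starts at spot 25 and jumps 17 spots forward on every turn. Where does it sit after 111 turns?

22

111·17 = 1887.
Dividing 1887 by 30 gives quotient 62 and remainder 27.
(25 + 27) mod 30 = 22.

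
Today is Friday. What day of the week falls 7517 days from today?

Dividing 7517 by 7 gives quotient 1073 and remainder 6.
Friday + 6 days → Thursday.

Thursday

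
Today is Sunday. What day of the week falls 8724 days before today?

Friday

Dividing 8724 by 7 gives quotient 1246 and remainder 2.
Sunday − 2 days → Friday.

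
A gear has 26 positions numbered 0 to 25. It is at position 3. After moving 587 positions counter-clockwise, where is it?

587 mod 26 = 15 (since 22·26 = 572).
(3 − 15) mod 26 = 14.

14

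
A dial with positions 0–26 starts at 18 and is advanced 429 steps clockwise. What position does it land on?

15

429 mod 27 = 24 (since 15·27 = 405).
(18 + 24) mod 27 = 15.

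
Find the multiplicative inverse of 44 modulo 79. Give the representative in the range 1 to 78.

44·9 = 396 = 5·79 + 1, so 44⁻¹ ≡ 9 (mod 79).

9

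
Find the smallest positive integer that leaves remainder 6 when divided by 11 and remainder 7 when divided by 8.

39

x ≡ 7 (mod 8) gives x ∈ {7, 15, 23, 31, 39}.
The first of these with x mod 11 = 6 is 39.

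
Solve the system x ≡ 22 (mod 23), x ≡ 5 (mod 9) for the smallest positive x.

x ≡ 5 (mod 9) gives x ∈ {5, 14, 23, 32, 41, 50, 59, 68}.
The first of these with x mod 23 = 22 is 68.

68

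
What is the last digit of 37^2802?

The units digit of 37^n cycles with period 4: 7, 9, 3, 1, …
2802 leaves remainder 2 on division by 4, so 37^2802 ends in 9.

9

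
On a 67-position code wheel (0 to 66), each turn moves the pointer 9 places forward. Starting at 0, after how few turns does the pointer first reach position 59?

9⁻¹ ≡ 15 (mod 67) because 9·15 = 135 = 2·67 + 1.
So x ≡ 15·59 = 885 ≡ 14 (mod 67).
Check: 9·14 = 126 = 1·67 + 59.

14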